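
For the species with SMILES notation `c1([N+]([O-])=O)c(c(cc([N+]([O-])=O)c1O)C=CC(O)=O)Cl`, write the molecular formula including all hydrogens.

C9H5ClN2O7

Heavy atoms from the SMILES: 9 C, 1 Cl, 2 N, 7 O.
Implicit hydrogens by atom environment:
  5 × C (aromatic): no H
  3 × O: no H
  2 × C: 1 H each → 2
  2 × N (charge +1): no H
  2 × O: 1 H each → 2
  2 × O (charge -1): no H
  1 × C (aromatic): 1 H
  1 × C: no H
  1 × Cl: no H
  Total hydrogens = 5.
Molecular formula: C9H5ClN2O7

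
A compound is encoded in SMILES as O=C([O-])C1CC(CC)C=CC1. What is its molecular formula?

Heavy atoms from the SMILES: 9 C, 2 O.
Implicit hydrogens by atom environment:
  4 × C: 1 H each → 4
  3 × C: 2 H each → 6
  1 × C: 3 H
  1 × C: no H
  1 × O: no H
  1 × O (charge -1): no H
  Total hydrogens = 13.
Net charge -1.
Molecular formula: C9H13O2-

C9H13O2-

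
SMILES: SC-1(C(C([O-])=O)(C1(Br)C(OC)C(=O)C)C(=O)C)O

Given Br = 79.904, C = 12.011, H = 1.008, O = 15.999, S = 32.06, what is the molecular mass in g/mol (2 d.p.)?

Molecular formula: C10H12BrO6S-.
M = 1×79.904 + 10×12.011 + 12×1.008 + 6×15.999 + 1×32.06 = 340.16 g/mol.

340.16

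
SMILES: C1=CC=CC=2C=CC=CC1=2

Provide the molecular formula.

C10H8

Heavy atoms from the SMILES: 10 C.
Implicit hydrogens by atom environment:
  8 × C (aromatic): 1 H each → 8
  2 × C (aromatic): no H
  Total hydrogens = 8.
Molecular formula: C10H8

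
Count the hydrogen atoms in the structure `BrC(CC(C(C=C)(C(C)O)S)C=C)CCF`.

20

Hydrogens are implicit in SMILES; fill each atom to its normal valence:
  5 × C: 2 H each → 10
  5 × C: 1 H each → 5
  1 × Br: no H
  1 × C: 3 H
  1 × C: no H
  1 × F: no H
  1 × O: 1 H
  1 × S: 1 H
  Total hydrogens = 20.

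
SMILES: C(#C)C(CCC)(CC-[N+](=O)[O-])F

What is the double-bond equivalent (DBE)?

Molecular formula from the SMILES: C8H12FNO2.
DoU = (2C + 2 + N − H − X)/2 = (2·8 + 2 + 1 − 12 − 1)/2 = 6/2 = 3.
(Structurally: 0 ring(s) + 3 π bond(s) = 3.)

3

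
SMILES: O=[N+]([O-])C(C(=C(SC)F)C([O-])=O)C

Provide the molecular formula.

C6H7FNO4S-

Heavy atoms from the SMILES: 6 C, 1 F, 1 N, 4 O, 1 S.
Implicit hydrogens by atom environment:
  3 × C: no H
  2 × C: 3 H each → 6
  2 × O: no H
  2 × O (charge -1): no H
  1 × C: 1 H
  1 × F: no H
  1 × N (charge +1): no H
  1 × S: no H
  Total hydrogens = 7.
Net charge -1.
Molecular formula: C6H7FNO4S-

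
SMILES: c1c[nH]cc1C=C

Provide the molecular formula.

Heavy atoms from the SMILES: 6 C, 1 N.
Implicit hydrogens by atom environment:
  3 × C (aromatic): 1 H each → 3
  1 × C: 2 H
  1 × C: 1 H
  1 × C (aromatic): no H
  1 × N (aromatic): 1 H
  Total hydrogens = 7.
Molecular formula: C6H7N

C6H7N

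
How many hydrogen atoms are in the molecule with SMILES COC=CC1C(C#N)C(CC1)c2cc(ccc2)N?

18

Hydrogens are implicit in SMILES; fill each atom to its normal valence:
  5 × C: 1 H each → 5
  4 × C (aromatic): 1 H each → 4
  2 × C: 2 H each → 4
  2 × C (aromatic): no H
  1 × C: 3 H
  1 × C: no H
  1 × N: 2 H
  1 × N: no H
  1 × O: no H
  Total hydrogens = 18.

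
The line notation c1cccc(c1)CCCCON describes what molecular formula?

C10H15NO

Heavy atoms from the SMILES: 10 C, 1 N, 1 O.
Implicit hydrogens by atom environment:
  5 × C (aromatic): 1 H each → 5
  4 × C: 2 H each → 8
  1 × C (aromatic): no H
  1 × N: 2 H
  1 × O: no H
  Total hydrogens = 15.
Molecular formula: C10H15NO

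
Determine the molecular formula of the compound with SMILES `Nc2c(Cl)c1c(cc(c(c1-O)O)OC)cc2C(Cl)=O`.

Heavy atoms from the SMILES: 12 C, 2 Cl, 1 N, 4 O.
Implicit hydrogens by atom environment:
  8 × C (aromatic): no H
  2 × C (aromatic): 1 H each → 2
  2 × Cl: no H
  2 × O: 1 H each → 2
  2 × O: no H
  1 × C: 3 H
  1 × C: no H
  1 × N: 2 H
  Total hydrogens = 9.
Molecular formula: C12H9Cl2NO4

C12H9Cl2NO4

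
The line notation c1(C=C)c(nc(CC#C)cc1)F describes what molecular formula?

Heavy atoms from the SMILES: 10 C, 1 F, 1 N.
Implicit hydrogens by atom environment:
  3 × C (aromatic): no H
  2 × C: 2 H each → 4
  2 × C (aromatic): 1 H each → 2
  2 × C: 1 H each → 2
  1 × C: no H
  1 × F: no H
  1 × N (aromatic): no H
  Total hydrogens = 8.
Molecular formula: C10H8FN

C10H8FN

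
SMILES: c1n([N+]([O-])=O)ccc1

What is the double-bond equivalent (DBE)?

Molecular formula from the SMILES: C4H4N2O2.
DoU = (2C + 2 + N − H − X)/2 = (2·4 + 2 + 2 − 4 − 0)/2 = 8/2 = 4.
(Structurally: 1 ring(s) + 3 π bond(s) = 4.)

4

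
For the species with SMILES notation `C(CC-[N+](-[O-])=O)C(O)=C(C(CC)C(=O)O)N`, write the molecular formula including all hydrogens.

C9H16N2O5

Heavy atoms from the SMILES: 9 C, 2 N, 5 O.
Implicit hydrogens by atom environment:
  4 × C: 2 H each → 8
  3 × C: no H
  2 × O: 1 H each → 2
  2 × O: no H
  1 × C: 3 H
  1 × C: 1 H
  1 × N: 2 H
  1 × N (charge +1): no H
  1 × O (charge -1): no H
  Total hydrogens = 16.
Molecular formula: C9H16N2O5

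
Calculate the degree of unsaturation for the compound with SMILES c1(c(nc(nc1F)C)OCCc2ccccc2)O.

Molecular formula from the SMILES: C13H13FN2O2.
DoU = (2C + 2 + N − H − X)/2 = (2·13 + 2 + 2 − 13 − 1)/2 = 16/2 = 8.
(Structurally: 2 ring(s) + 6 π bond(s) = 8.)

8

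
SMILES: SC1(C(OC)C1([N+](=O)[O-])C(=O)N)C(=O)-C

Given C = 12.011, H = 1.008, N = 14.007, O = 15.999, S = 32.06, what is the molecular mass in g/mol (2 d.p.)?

Molecular formula: C7H10N2O5S.
M = 7×12.011 + 10×1.008 + 2×14.007 + 5×15.999 + 1×32.06 = 234.23 g/mol.

234.23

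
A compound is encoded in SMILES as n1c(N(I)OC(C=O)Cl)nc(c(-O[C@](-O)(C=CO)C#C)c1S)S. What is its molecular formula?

Heavy atoms from the SMILES: 11 C, 1 Cl, 1 I, 3 N, 5 O, 2 S.
Implicit hydrogens by atom environment:
  5 × C: 1 H each → 5
  4 × C (aromatic): no H
  3 × O: no H
  2 × C: no H
  2 × N (aromatic): no H
  2 × O: 1 H each → 2
  2 × S: 1 H each → 2
  1 × Cl: no H
  1 × I: no H
  1 × N: no H
  Total hydrogens = 9.
Molecular formula: C11H9ClIN3O5S2

C11H9ClIN3O5S2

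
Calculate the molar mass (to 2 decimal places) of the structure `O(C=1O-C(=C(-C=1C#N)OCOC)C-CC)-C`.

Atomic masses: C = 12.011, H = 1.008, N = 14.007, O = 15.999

225.24

Molecular formula: C11H15NO4.
M = 11×12.011 + 15×1.008 + 1×14.007 + 4×15.999 = 225.24 g/mol.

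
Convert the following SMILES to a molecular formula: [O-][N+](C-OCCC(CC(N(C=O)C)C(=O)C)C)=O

C11H20N2O5

Heavy atoms from the SMILES: 11 C, 2 N, 5 O.
Implicit hydrogens by atom environment:
  4 × C: 2 H each → 8
  4 × O: no H
  3 × C: 3 H each → 9
  3 × C: 1 H each → 3
  1 × C: no H
  1 × N: no H
  1 × N (charge +1): no H
  1 × O (charge -1): no H
  Total hydrogens = 20.
Molecular formula: C11H20N2O5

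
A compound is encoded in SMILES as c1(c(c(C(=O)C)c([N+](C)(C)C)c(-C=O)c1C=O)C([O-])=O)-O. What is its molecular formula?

C14H15NO6

Heavy atoms from the SMILES: 14 C, 1 N, 6 O.
Implicit hydrogens by atom environment:
  6 × C (aromatic): no H
  4 × C: 3 H each → 12
  4 × O: no H
  2 × C: 1 H each → 2
  2 × C: no H
  1 × N (charge +1): no H
  1 × O: 1 H
  1 × O (charge -1): no H
  Total hydrogens = 15.
Molecular formula: C14H15NO6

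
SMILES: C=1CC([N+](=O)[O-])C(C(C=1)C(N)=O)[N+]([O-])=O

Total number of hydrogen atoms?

Hydrogens are implicit in SMILES; fill each atom to its normal valence:
  5 × C: 1 H each → 5
  3 × O: no H
  2 × N (charge +1): no H
  2 × O (charge -1): no H
  1 × C: 2 H
  1 × C: no H
  1 × N: 2 H
  Total hydrogens = 9.

9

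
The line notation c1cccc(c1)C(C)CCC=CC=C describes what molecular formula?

Heavy atoms from the SMILES: 14 C.
Implicit hydrogens by atom environment:
  5 × C (aromatic): 1 H each → 5
  4 × C: 1 H each → 4
  3 × C: 2 H each → 6
  1 × C: 3 H
  1 × C (aromatic): no H
  Total hydrogens = 18.
Molecular formula: C14H18

C14H18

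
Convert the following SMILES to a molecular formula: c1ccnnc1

C4H4N2

Heavy atoms from the SMILES: 4 C, 2 N.
Implicit hydrogens by atom environment:
  4 × C (aromatic): 1 H each → 4
  2 × N (aromatic): no H
  Total hydrogens = 4.
Molecular formula: C4H4N2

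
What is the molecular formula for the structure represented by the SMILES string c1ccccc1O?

Heavy atoms from the SMILES: 6 C, 1 O.
Implicit hydrogens by atom environment:
  5 × C (aromatic): 1 H each → 5
  1 × C (aromatic): no H
  1 × O: 1 H
  Total hydrogens = 6.
Molecular formula: C6H6O

C6H6O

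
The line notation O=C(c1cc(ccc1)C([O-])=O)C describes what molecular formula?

Heavy atoms from the SMILES: 9 C, 3 O.
Implicit hydrogens by atom environment:
  4 × C (aromatic): 1 H each → 4
  2 × C (aromatic): no H
  2 × C: no H
  2 × O: no H
  1 × C: 3 H
  1 × O (charge -1): no H
  Total hydrogens = 7.
Net charge -1.
Molecular formula: C9H7O3-

C9H7O3-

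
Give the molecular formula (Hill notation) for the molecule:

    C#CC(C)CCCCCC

C10H18

Heavy atoms from the SMILES: 10 C.
Implicit hydrogens by atom environment:
  5 × C: 2 H each → 10
  2 × C: 3 H each → 6
  2 × C: 1 H each → 2
  1 × C: no H
  Total hydrogens = 18.
Molecular formula: C10H18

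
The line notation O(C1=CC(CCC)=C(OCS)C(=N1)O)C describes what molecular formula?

Heavy atoms from the SMILES: 10 C, 1 N, 3 O, 1 S.
Implicit hydrogens by atom environment:
  4 × C (aromatic): no H
  3 × C: 2 H each → 6
  2 × C: 3 H each → 6
  2 × O: no H
  1 × C (aromatic): 1 H
  1 × N (aromatic): no H
  1 × O: 1 H
  1 × S: 1 H
  Total hydrogens = 15.
Molecular formula: C10H15NO3S

C10H15NO3S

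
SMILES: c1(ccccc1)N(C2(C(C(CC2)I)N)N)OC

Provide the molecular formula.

Heavy atoms from the SMILES: 12 C, 1 I, 3 N, 1 O.
Implicit hydrogens by atom environment:
  5 × C (aromatic): 1 H each → 5
  2 × C: 2 H each → 4
  2 × C: 1 H each → 2
  2 × N: 2 H each → 4
  1 × C: 3 H
  1 × C: no H
  1 × C (aromatic): no H
  1 × I: no H
  1 × N: no H
  1 × O: no H
  Total hydrogens = 18.
Molecular formula: C12H18IN3O

C12H18IN3O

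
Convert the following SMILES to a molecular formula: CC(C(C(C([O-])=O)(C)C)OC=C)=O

Heavy atoms from the SMILES: 9 C, 4 O.
Implicit hydrogens by atom environment:
  3 × C: 3 H each → 9
  3 × C: no H
  3 × O: no H
  2 × C: 1 H each → 2
  1 × C: 2 H
  1 × O (charge -1): no H
  Total hydrogens = 13.
Net charge -1.
Molecular formula: C9H13O4-

C9H13O4-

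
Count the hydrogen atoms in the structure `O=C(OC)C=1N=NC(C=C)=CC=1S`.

Hydrogens are implicit in SMILES; fill each atom to its normal valence:
  3 × C (aromatic): no H
  2 × N (aromatic): no H
  2 × O: no H
  1 × C: 3 H
  1 × C: 2 H
  1 × C (aromatic): 1 H
  1 × C: 1 H
  1 × C: no H
  1 × S: 1 H
  Total hydrogens = 8.

8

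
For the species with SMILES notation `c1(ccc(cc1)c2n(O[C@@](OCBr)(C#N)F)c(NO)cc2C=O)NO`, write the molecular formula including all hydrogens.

C14H12BrFN4O5

Heavy atoms from the SMILES: 1 Br, 14 C, 1 F, 4 N, 5 O.
Implicit hydrogens by atom environment:
  5 × C (aromatic): 1 H each → 5
  5 × C (aromatic): no H
  3 × O: no H
  2 × C: no H
  2 × N: 1 H each → 2
  2 × O: 1 H each → 2
  1 × Br: no H
  1 × C: 2 H
  1 × C: 1 H
  1 × F: no H
  1 × N (aromatic): no H
  1 × N: no H
  Total hydrogens = 12.
Molecular formula: C14H12BrFN4O5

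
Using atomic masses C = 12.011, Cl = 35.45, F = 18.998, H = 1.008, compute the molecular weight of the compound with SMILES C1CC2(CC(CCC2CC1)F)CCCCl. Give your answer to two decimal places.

232.77

Molecular formula: C13H22ClF.
M = 13×12.011 + 1×35.45 + 1×18.998 + 22×1.008 = 232.77 g/mol.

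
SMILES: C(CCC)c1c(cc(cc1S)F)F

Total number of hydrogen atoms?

12

Hydrogens are implicit in SMILES; fill each atom to its normal valence:
  4 × C (aromatic): no H
  3 × C: 2 H each → 6
  2 × C (aromatic): 1 H each → 2
  2 × F: no H
  1 × C: 3 H
  1 × S: 1 H
  Total hydrogens = 12.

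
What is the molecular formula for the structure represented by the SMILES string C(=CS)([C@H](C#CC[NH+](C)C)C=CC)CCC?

Heavy atoms from the SMILES: 14 C, 1 N, 1 S.
Implicit hydrogens by atom environment:
  4 × C: 3 H each → 12
  4 × C: 1 H each → 4
  3 × C: 2 H each → 6
  3 × C: no H
  1 × N (charge +1): 1 H
  1 × S: 1 H
  Total hydrogens = 24.
Net charge +1.
Molecular formula: C14H24NS+

C14H24NS+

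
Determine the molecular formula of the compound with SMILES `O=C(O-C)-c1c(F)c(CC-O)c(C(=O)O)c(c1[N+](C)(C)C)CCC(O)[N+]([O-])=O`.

C17H24FN2O8+

Heavy atoms from the SMILES: 17 C, 1 F, 2 N, 8 O.
Implicit hydrogens by atom environment:
  6 × C (aromatic): no H
  4 × C: 3 H each → 12
  4 × C: 2 H each → 8
  4 × O: no H
  3 × O: 1 H each → 3
  2 × C: no H
  2 × N (charge +1): no H
  1 × C: 1 H
  1 × F: no H
  1 × O (charge -1): no H
  Total hydrogens = 24.
Net charge +1.
Molecular formula: C17H24FN2O8+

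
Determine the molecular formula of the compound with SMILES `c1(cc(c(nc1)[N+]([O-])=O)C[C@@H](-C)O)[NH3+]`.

Heavy atoms from the SMILES: 8 C, 3 N, 3 O.
Implicit hydrogens by atom environment:
  3 × C (aromatic): no H
  2 × C (aromatic): 1 H each → 2
  1 × C: 3 H
  1 × C: 2 H
  1 × C: 1 H
  1 × N (charge +1): 3 H
  1 × N (aromatic): no H
  1 × N (charge +1): no H
  1 × O: 1 H
  1 × O: no H
  1 × O (charge -1): no H
  Total hydrogens = 12.
Net charge +1.
Molecular formula: C8H12N3O3+

C8H12N3O3+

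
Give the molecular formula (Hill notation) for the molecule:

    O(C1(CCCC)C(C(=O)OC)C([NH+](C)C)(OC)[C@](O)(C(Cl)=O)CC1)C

C17H31ClNO6+

Heavy atoms from the SMILES: 17 C, 1 Cl, 1 N, 6 O.
Implicit hydrogens by atom environment:
  6 × C: 3 H each → 18
  5 × C: 2 H each → 10
  5 × C: no H
  5 × O: no H
  1 × C: 1 H
  1 × Cl: no H
  1 × N (charge +1): 1 H
  1 × O: 1 H
  Total hydrogens = 31.
Net charge +1.
Molecular formula: C17H31ClNO6+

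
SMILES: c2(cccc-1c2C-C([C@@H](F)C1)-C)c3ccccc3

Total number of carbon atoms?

The symbol for carbon appears 17 times in the SMILES. Lowercase c denotes aromatic carbon and counts toward C.

17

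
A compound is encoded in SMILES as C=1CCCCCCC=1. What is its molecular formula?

C8H14

Heavy atoms from the SMILES: 8 C.
Implicit hydrogens by atom environment:
  6 × C: 2 H each → 12
  2 × C: 1 H each → 2
  Total hydrogens = 14.
Molecular formula: C8H14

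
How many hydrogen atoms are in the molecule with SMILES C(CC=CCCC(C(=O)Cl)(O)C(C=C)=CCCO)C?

23

Hydrogens are implicit in SMILES; fill each atom to its normal valence:
  7 × C: 2 H each → 14
  4 × C: 1 H each → 4
  3 × C: no H
  2 × O: 1 H each → 2
  1 × C: 3 H
  1 × Cl: no H
  1 × O: no H
  Total hydrogens = 23.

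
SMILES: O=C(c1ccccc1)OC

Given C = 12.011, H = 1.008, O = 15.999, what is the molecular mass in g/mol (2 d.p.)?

Molecular formula: C8H8O2.
M = 8×12.011 + 8×1.008 + 2×15.999 = 136.15 g/mol.

136.15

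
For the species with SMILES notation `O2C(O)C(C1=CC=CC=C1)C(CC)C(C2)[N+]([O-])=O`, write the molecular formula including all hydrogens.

C13H17NO4

Heavy atoms from the SMILES: 13 C, 1 N, 4 O.
Implicit hydrogens by atom environment:
  5 × C (aromatic): 1 H each → 5
  4 × C: 1 H each → 4
  2 × C: 2 H each → 4
  2 × O: no H
  1 × C: 3 H
  1 × C (aromatic): no H
  1 × N (charge +1): no H
  1 × O: 1 H
  1 × O (charge -1): no H
  Total hydrogens = 17.
Molecular formula: C13H17NO4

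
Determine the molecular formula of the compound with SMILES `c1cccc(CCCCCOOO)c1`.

Heavy atoms from the SMILES: 11 C, 3 O.
Implicit hydrogens by atom environment:
  5 × C: 2 H each → 10
  5 × C (aromatic): 1 H each → 5
  2 × O: no H
  1 × C (aromatic): no H
  1 × O: 1 H
  Total hydrogens = 16.
Molecular formula: C11H16O3

C11H16O3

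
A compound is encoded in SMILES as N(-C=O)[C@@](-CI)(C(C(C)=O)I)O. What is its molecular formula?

C6H9I2NO3

Heavy atoms from the SMILES: 6 C, 2 I, 1 N, 3 O.
Implicit hydrogens by atom environment:
  2 × C: 1 H each → 2
  2 × C: no H
  2 × I: no H
  2 × O: no H
  1 × C: 3 H
  1 × C: 2 H
  1 × N: 1 H
  1 × O: 1 H
  Total hydrogens = 9.
Molecular formula: C6H9I2NO3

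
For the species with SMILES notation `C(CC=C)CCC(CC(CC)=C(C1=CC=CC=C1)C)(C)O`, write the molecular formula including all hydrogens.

Heavy atoms from the SMILES: 20 C, 1 O.
Implicit hydrogens by atom environment:
  7 × C: 2 H each → 14
  5 × C (aromatic): 1 H each → 5
  3 × C: 3 H each → 9
  3 × C: no H
  1 × C: 1 H
  1 × C (aromatic): no H
  1 × O: 1 H
  Total hydrogens = 30.
Molecular formula: C20H30O

C20H30O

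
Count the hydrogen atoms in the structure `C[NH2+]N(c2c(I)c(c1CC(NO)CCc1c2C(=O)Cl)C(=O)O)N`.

Hydrogens are implicit in SMILES; fill each atom to its normal valence:
  6 × C (aromatic): no H
  3 × C: 2 H each → 6
  2 × C: no H
  2 × O: 1 H each → 2
  2 × O: no H
  1 × C: 3 H
  1 × C: 1 H
  1 × Cl: no H
  1 × I: no H
  1 × N: 2 H
  1 × N (charge +1): 2 H
  1 × N: 1 H
  1 × N: no H
  Total hydrogens = 17.

17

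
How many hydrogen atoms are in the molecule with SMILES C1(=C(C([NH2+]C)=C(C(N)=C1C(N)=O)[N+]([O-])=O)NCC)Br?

15

Hydrogens are implicit in SMILES; fill each atom to its normal valence:
  6 × C (aromatic): no H
  2 × C: 3 H each → 6
  2 × N: 2 H each → 4
  2 × O: no H
  1 × Br: no H
  1 × C: 2 H
  1 × C: no H
  1 × N (charge +1): 2 H
  1 × N: 1 H
  1 × N (charge +1): no H
  1 × O (charge -1): no H
  Total hydrogens = 15.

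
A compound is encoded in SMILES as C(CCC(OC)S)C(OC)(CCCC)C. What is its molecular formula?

Heavy atoms from the SMILES: 12 C, 2 O, 1 S.
Implicit hydrogens by atom environment:
  6 × C: 2 H each → 12
  4 × C: 3 H each → 12
  2 × O: no H
  1 × C: 1 H
  1 × C: no H
  1 × S: 1 H
  Total hydrogens = 26.
Molecular formula: C12H26O2S

C12H26O2S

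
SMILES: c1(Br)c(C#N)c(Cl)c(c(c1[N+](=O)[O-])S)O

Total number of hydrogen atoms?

2

Hydrogens are implicit in SMILES; fill each atom to its normal valence:
  6 × C (aromatic): no H
  1 × Br: no H
  1 × C: no H
  1 × Cl: no H
  1 × N: no H
  1 × N (charge +1): no H
  1 × O: 1 H
  1 × O: no H
  1 × O (charge -1): no H
  1 × S: 1 H
  Total hydrogens = 2.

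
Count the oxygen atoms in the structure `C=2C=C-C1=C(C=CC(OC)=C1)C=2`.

The symbol for oxygen appears 1 time in the SMILES.

1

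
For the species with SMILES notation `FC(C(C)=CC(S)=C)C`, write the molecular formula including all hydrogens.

C7H11FS

Heavy atoms from the SMILES: 7 C, 1 F, 1 S.
Implicit hydrogens by atom environment:
  2 × C: 3 H each → 6
  2 × C: 1 H each → 2
  2 × C: no H
  1 × C: 2 H
  1 × F: no H
  1 × S: 1 H
  Total hydrogens = 11.
Molecular formula: C7H11FS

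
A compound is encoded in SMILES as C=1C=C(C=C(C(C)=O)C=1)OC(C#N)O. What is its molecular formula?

Heavy atoms from the SMILES: 10 C, 1 N, 3 O.
Implicit hydrogens by atom environment:
  4 × C (aromatic): 1 H each → 4
  2 × C (aromatic): no H
  2 × C: no H
  2 × O: no H
  1 × C: 3 H
  1 × C: 1 H
  1 × N: no H
  1 × O: 1 H
  Total hydrogens = 9.
Molecular formula: C10H9NO3

C10H9NO3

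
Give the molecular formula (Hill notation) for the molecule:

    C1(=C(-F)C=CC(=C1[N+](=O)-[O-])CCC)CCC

C12H16FNO2

Heavy atoms from the SMILES: 12 C, 1 F, 1 N, 2 O.
Implicit hydrogens by atom environment:
  4 × C: 2 H each → 8
  4 × C (aromatic): no H
  2 × C: 3 H each → 6
  2 × C (aromatic): 1 H each → 2
  1 × F: no H
  1 × N (charge +1): no H
  1 × O: no H
  1 × O (charge -1): no H
  Total hydrogens = 16.
Molecular formula: C12H16FNO2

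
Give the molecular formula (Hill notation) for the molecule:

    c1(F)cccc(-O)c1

C6H5FO

Heavy atoms from the SMILES: 6 C, 1 F, 1 O.
Implicit hydrogens by atom environment:
  4 × C (aromatic): 1 H each → 4
  2 × C (aromatic): no H
  1 × F: no H
  1 × O: 1 H
  Total hydrogens = 5.
Molecular formula: C6H5FO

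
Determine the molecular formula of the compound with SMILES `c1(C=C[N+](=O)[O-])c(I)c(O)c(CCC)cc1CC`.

C13H16INO3

Heavy atoms from the SMILES: 13 C, 1 I, 1 N, 3 O.
Implicit hydrogens by atom environment:
  5 × C (aromatic): no H
  3 × C: 2 H each → 6
  2 × C: 3 H each → 6
  2 × C: 1 H each → 2
  1 × C (aromatic): 1 H
  1 × I: no H
  1 × N (charge +1): no H
  1 × O: 1 H
  1 × O: no H
  1 × O (charge -1): no H
  Total hydrogens = 16.
Molecular formula: C13H16INO3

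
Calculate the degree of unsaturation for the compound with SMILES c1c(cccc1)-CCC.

Molecular formula from the SMILES: C9H12.
DoU = (2C + 2 + N − H − X)/2 = (2·9 + 2 + 0 − 12 − 0)/2 = 8/2 = 4.
(Structurally: 1 ring(s) + 3 π bond(s) = 4.)

4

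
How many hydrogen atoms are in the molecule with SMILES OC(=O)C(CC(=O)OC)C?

Hydrogens are implicit in SMILES; fill each atom to its normal valence:
  3 × O: no H
  2 × C: 3 H each → 6
  2 × C: no H
  1 × C: 2 H
  1 × C: 1 H
  1 × O: 1 H
  Total hydrogens = 10.

10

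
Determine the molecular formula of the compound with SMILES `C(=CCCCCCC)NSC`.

Heavy atoms from the SMILES: 9 C, 1 N, 1 S.
Implicit hydrogens by atom environment:
  5 × C: 2 H each → 10
  2 × C: 3 H each → 6
  2 × C: 1 H each → 2
  1 × N: 1 H
  1 × S: no H
  Total hydrogens = 19.
Molecular formula: C9H19NS

C9H19NS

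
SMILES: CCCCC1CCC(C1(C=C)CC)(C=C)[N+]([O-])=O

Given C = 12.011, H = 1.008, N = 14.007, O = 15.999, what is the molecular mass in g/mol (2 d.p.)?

Molecular formula: C15H25NO2.
M = 15×12.011 + 25×1.008 + 1×14.007 + 2×15.999 = 251.37 g/mol.

251.37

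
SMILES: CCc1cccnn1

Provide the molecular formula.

C6H8N2

Heavy atoms from the SMILES: 6 C, 2 N.
Implicit hydrogens by atom environment:
  3 × C (aromatic): 1 H each → 3
  2 × N (aromatic): no H
  1 × C: 3 H
  1 × C: 2 H
  1 × C (aromatic): no H
  Total hydrogens = 8.
Molecular formula: C6H8N2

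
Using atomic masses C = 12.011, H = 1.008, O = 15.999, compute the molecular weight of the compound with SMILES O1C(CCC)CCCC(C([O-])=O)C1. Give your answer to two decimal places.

185.24

Molecular formula: C10H17O3-.
M = 10×12.011 + 17×1.008 + 3×15.999 = 185.24 g/mol.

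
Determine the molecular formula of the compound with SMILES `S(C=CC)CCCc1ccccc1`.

Heavy atoms from the SMILES: 12 C, 1 S.
Implicit hydrogens by atom environment:
  5 × C (aromatic): 1 H each → 5
  3 × C: 2 H each → 6
  2 × C: 1 H each → 2
  1 × C: 3 H
  1 × C (aromatic): no H
  1 × S: no H
  Total hydrogens = 16.
Molecular formula: C12H16S

C12H16S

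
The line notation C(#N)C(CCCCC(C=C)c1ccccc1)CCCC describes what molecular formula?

C19H27N

Heavy atoms from the SMILES: 19 C, 1 N.
Implicit hydrogens by atom environment:
  8 × C: 2 H each → 16
  5 × C (aromatic): 1 H each → 5
  3 × C: 1 H each → 3
  1 × C: 3 H
  1 × C: no H
  1 × C (aromatic): no H
  1 × N: no H
  Total hydrogens = 27.
Molecular formula: C19H27N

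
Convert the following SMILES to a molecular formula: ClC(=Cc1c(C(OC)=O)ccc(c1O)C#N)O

C11H8ClNO4

Heavy atoms from the SMILES: 11 C, 1 Cl, 1 N, 4 O.
Implicit hydrogens by atom environment:
  4 × C (aromatic): no H
  3 × C: no H
  2 × C (aromatic): 1 H each → 2
  2 × O: 1 H each → 2
  2 × O: no H
  1 × C: 3 H
  1 × C: 1 H
  1 × Cl: no H
  1 × N: no H
  Total hydrogens = 8.
Molecular formula: C11H8ClNO4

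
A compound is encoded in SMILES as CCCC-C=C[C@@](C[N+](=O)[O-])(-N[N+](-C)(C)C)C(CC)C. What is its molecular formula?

C15H32N3O2+

Heavy atoms from the SMILES: 15 C, 3 N, 2 O.
Implicit hydrogens by atom environment:
  6 × C: 3 H each → 18
  5 × C: 2 H each → 10
  3 × C: 1 H each → 3
  2 × N (charge +1): no H
  1 × C: no H
  1 × N: 1 H
  1 × O: no H
  1 × O (charge -1): no H
  Total hydrogens = 32.
Net charge +1.
Molecular formula: C15H32N3O2+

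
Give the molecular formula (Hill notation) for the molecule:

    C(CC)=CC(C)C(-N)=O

C7H13NO

Heavy atoms from the SMILES: 7 C, 1 N, 1 O.
Implicit hydrogens by atom environment:
  3 × C: 1 H each → 3
  2 × C: 3 H each → 6
  1 × C: 2 H
  1 × C: no H
  1 × N: 2 H
  1 × O: no H
  Total hydrogens = 13.
Molecular formula: C7H13NO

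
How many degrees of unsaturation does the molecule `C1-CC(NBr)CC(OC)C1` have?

Molecular formula from the SMILES: C7H14BrNO.
DoU = (2C + 2 + N − H − X)/2 = (2·7 + 2 + 1 − 14 − 1)/2 = 2/2 = 1.
(Structurally: 1 ring(s) + 0 π bond(s) = 1.)

1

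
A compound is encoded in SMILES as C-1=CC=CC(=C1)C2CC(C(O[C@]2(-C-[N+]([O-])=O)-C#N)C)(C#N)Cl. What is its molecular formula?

C15H14ClN3O3

Heavy atoms from the SMILES: 15 C, 1 Cl, 3 N, 3 O.
Implicit hydrogens by atom environment:
  5 × C (aromatic): 1 H each → 5
  4 × C: no H
  2 × C: 2 H each → 4
  2 × C: 1 H each → 2
  2 × N: no H
  2 × O: no H
  1 × C: 3 H
  1 × C (aromatic): no H
  1 × Cl: no H
  1 × N (charge +1): no H
  1 × O (charge -1): no H
  Total hydrogens = 14.
Molecular formula: C15H14ClN3O3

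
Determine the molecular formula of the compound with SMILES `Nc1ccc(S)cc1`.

Heavy atoms from the SMILES: 6 C, 1 N, 1 S.
Implicit hydrogens by atom environment:
  4 × C (aromatic): 1 H each → 4
  2 × C (aromatic): no H
  1 × N: 2 H
  1 × S: 1 H
  Total hydrogens = 7.
Molecular formula: C6H7NS

C6H7NS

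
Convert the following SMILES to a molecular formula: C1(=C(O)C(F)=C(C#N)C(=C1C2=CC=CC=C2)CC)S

C15H12FNOS

Heavy atoms from the SMILES: 15 C, 1 F, 1 N, 1 O, 1 S.
Implicit hydrogens by atom environment:
  7 × C (aromatic): no H
  5 × C (aromatic): 1 H each → 5
  1 × C: 3 H
  1 × C: 2 H
  1 × C: no H
  1 × F: no H
  1 × N: no H
  1 × O: 1 H
  1 × S: 1 H
  Total hydrogens = 12.
Molecular formula: C15H12FNOS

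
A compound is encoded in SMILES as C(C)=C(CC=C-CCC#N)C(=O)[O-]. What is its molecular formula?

Heavy atoms from the SMILES: 10 C, 1 N, 2 O.
Implicit hydrogens by atom environment:
  3 × C: 2 H each → 6
  3 × C: 1 H each → 3
  3 × C: no H
  1 × C: 3 H
  1 × N: no H
  1 × O: no H
  1 × O (charge -1): no H
  Total hydrogens = 12.
Net charge -1.
Molecular formula: C10H12NO2-

C10H12NO2-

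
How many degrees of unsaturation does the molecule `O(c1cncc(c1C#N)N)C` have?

Molecular formula from the SMILES: C7H7N3O.
DoU = (2C + 2 + N − H − X)/2 = (2·7 + 2 + 3 − 7 − 0)/2 = 12/2 = 6.
(Structurally: 1 ring(s) + 5 π bond(s) = 6.)

6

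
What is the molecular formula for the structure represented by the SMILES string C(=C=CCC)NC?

C6H11N

Heavy atoms from the SMILES: 6 C, 1 N.
Implicit hydrogens by atom environment:
  2 × C: 3 H each → 6
  2 × C: 1 H each → 2
  1 × C: 2 H
  1 × C: no H
  1 × N: 1 H
  Total hydrogens = 11.
Molecular formula: C6H11N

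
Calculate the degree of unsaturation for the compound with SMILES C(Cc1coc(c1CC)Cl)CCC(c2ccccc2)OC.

Molecular formula from the SMILES: C18H23ClO2.
DoU = (2C + 2 + N − H − X)/2 = (2·18 + 2 + 0 − 23 − 1)/2 = 14/2 = 7.
(Structurally: 2 ring(s) + 5 π bond(s) = 7.)

7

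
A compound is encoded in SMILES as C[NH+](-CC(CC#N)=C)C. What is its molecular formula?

C7H13N2+

Heavy atoms from the SMILES: 7 C, 2 N.
Implicit hydrogens by atom environment:
  3 × C: 2 H each → 6
  2 × C: 3 H each → 6
  2 × C: no H
  1 × N (charge +1): 1 H
  1 × N: no H
  Total hydrogens = 13.
Net charge +1.
Molecular formula: C7H13N2+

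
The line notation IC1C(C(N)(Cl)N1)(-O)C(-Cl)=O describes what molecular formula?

Heavy atoms from the SMILES: 4 C, 2 Cl, 1 I, 2 N, 2 O.
Implicit hydrogens by atom environment:
  3 × C: no H
  2 × Cl: no H
  1 × C: 1 H
  1 × I: no H
  1 × N: 2 H
  1 × N: 1 H
  1 × O: 1 H
  1 × O: no H
  Total hydrogens = 5.
Molecular formula: C4H5Cl2IN2O2

C4H5Cl2IN2O2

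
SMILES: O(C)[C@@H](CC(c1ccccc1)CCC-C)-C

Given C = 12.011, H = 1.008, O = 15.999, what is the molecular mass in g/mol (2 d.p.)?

220.36

Molecular formula: C15H24O.
M = 15×12.011 + 24×1.008 + 1×15.999 = 220.36 g/mol.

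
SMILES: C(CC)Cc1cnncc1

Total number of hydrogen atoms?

12

Hydrogens are implicit in SMILES; fill each atom to its normal valence:
  3 × C: 2 H each → 6
  3 × C (aromatic): 1 H each → 3
  2 × N (aromatic): no H
  1 × C: 3 H
  1 × C (aromatic): no H
  Total hydrogens = 12.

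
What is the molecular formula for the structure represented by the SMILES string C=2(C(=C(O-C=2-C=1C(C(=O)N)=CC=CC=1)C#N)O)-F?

C12H7FN2O3

Heavy atoms from the SMILES: 12 C, 1 F, 2 N, 3 O.
Implicit hydrogens by atom environment:
  6 × C (aromatic): no H
  4 × C (aromatic): 1 H each → 4
  2 × C: no H
  1 × F: no H
  1 × N: 2 H
  1 × N: no H
  1 × O: 1 H
  1 × O (aromatic): no H
  1 × O: no H
  Total hydrogens = 7.
Molecular formula: C12H7FN2O3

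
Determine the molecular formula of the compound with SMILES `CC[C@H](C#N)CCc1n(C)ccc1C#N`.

Heavy atoms from the SMILES: 12 C, 3 N.
Implicit hydrogens by atom environment:
  3 × C: 2 H each → 6
  2 × C: 3 H each → 6
  2 × C (aromatic): 1 H each → 2
  2 × C (aromatic): no H
  2 × C: no H
  2 × N: no H
  1 × C: 1 H
  1 × N (aromatic): no H
  Total hydrogens = 15.
Molecular formula: C12H15N3

C12H15N3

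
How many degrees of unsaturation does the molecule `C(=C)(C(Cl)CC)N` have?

1

Molecular formula from the SMILES: C5H10ClN.
DoU = (2C + 2 + N − H − X)/2 = (2·5 + 2 + 1 − 10 − 1)/2 = 2/2 = 1.
(Structurally: 0 ring(s) + 1 π bond(s) = 1.)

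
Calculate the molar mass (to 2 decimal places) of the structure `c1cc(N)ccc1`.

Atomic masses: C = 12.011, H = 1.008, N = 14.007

93.13

Molecular formula: C6H7N.
M = 6×12.011 + 7×1.008 + 1×14.007 = 93.13 g/mol.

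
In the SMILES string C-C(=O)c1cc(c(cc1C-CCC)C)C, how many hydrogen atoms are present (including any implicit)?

Hydrogens are implicit in SMILES; fill each atom to its normal valence:
  4 × C: 3 H each → 12
  4 × C (aromatic): no H
  3 × C: 2 H each → 6
  2 × C (aromatic): 1 H each → 2
  1 × C: no H
  1 × O: no H
  Total hydrogens = 20.

20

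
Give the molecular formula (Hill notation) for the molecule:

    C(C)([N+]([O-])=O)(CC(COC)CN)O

C7H16N2O4

Heavy atoms from the SMILES: 7 C, 2 N, 4 O.
Implicit hydrogens by atom environment:
  3 × C: 2 H each → 6
  2 × C: 3 H each → 6
  2 × O: no H
  1 × C: 1 H
  1 × C: no H
  1 × N: 2 H
  1 × N (charge +1): no H
  1 × O: 1 H
  1 × O (charge -1): no H
  Total hydrogens = 16.
Molecular formula: C7H16N2O4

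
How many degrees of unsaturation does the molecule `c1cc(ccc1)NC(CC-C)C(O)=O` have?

5

Molecular formula from the SMILES: C11H15NO2.
DoU = (2C + 2 + N − H − X)/2 = (2·11 + 2 + 1 − 15 − 0)/2 = 10/2 = 5.
(Structurally: 1 ring(s) + 4 π bond(s) = 5.)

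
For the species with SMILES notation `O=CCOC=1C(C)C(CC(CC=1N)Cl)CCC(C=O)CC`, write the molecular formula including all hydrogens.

Heavy atoms from the SMILES: 16 C, 1 Cl, 1 N, 3 O.
Implicit hydrogens by atom environment:
  6 × C: 2 H each → 12
  6 × C: 1 H each → 6
  3 × O: no H
  2 × C: 3 H each → 6
  2 × C: no H
  1 × Cl: no H
  1 × N: 2 H
  Total hydrogens = 26.
Molecular formula: C16H26ClNO3

C16H26ClNO3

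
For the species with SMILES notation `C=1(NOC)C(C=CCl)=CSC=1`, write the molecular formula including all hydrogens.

Heavy atoms from the SMILES: 7 C, 1 Cl, 1 N, 1 O, 1 S.
Implicit hydrogens by atom environment:
  2 × C (aromatic): 1 H each → 2
  2 × C: 1 H each → 2
  2 × C (aromatic): no H
  1 × C: 3 H
  1 × Cl: no H
  1 × N: 1 H
  1 × O: no H
  1 × S (aromatic): no H
  Total hydrogens = 8.
Molecular formula: C7H8ClNOS

C7H8ClNOS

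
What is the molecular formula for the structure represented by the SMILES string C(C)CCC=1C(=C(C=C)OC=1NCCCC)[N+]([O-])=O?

C14H22N2O3

Heavy atoms from the SMILES: 14 C, 2 N, 3 O.
Implicit hydrogens by atom environment:
  7 × C: 2 H each → 14
  4 × C (aromatic): no H
  2 × C: 3 H each → 6
  1 × C: 1 H
  1 × N: 1 H
  1 × N (charge +1): no H
  1 × O (aromatic): no H
  1 × O: no H
  1 × O (charge -1): no H
  Total hydrogens = 22.
Molecular formula: C14H22N2O3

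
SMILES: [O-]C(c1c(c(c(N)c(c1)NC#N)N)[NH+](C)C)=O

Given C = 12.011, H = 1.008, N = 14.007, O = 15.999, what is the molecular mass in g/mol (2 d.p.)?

235.25

Molecular formula: C10H13N5O2.
M = 10×12.011 + 13×1.008 + 5×14.007 + 2×15.999 = 235.25 g/mol.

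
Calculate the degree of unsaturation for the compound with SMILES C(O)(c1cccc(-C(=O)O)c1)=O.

6

Molecular formula from the SMILES: C8H6O4.
DoU = (2C + 2 + N − H − X)/2 = (2·8 + 2 + 0 − 6 − 0)/2 = 12/2 = 6.
(Structurally: 1 ring(s) + 5 π bond(s) = 6.)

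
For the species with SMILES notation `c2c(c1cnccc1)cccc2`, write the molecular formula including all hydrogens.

Heavy atoms from the SMILES: 11 C, 1 N.
Implicit hydrogens by atom environment:
  9 × C (aromatic): 1 H each → 9
  2 × C (aromatic): no H
  1 × N (aromatic): no H
  Total hydrogens = 9.
Molecular formula: C11H9N

C11H9N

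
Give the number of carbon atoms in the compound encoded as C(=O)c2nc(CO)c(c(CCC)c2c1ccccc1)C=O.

17

The symbol for carbon appears 17 times in the SMILES. Lowercase c denotes aromatic carbon and counts toward C.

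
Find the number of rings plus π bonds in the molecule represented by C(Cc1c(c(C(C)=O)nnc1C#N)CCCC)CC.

Molecular formula from the SMILES: C15H21N3O.
DoU = (2C + 2 + N − H − X)/2 = (2·15 + 2 + 3 − 21 − 0)/2 = 14/2 = 7.
(Structurally: 1 ring(s) + 6 π bond(s) = 7.)

7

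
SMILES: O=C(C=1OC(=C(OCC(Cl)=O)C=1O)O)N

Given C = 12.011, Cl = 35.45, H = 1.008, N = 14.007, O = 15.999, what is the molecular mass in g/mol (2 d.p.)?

Molecular formula: C7H6ClNO6.
M = 7×12.011 + 1×35.45 + 6×1.008 + 1×14.007 + 6×15.999 = 235.58 g/mol.

235.58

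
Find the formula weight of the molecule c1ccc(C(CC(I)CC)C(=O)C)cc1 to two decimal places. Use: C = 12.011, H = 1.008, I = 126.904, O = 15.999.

Molecular formula: C13H17IO.
M = 13×12.011 + 17×1.008 + 1×126.904 + 1×15.999 = 316.18 g/mol.

316.18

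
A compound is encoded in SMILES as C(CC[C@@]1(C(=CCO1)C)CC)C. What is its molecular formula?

C11H20O

Heavy atoms from the SMILES: 11 C, 1 O.
Implicit hydrogens by atom environment:
  5 × C: 2 H each → 10
  3 × C: 3 H each → 9
  2 × C: no H
  1 × C: 1 H
  1 × O: no H
  Total hydrogens = 20.
Molecular formula: C11H20O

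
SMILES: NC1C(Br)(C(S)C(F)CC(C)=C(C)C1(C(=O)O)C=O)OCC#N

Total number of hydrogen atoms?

Hydrogens are implicit in SMILES; fill each atom to its normal valence:
  6 × C: no H
  4 × C: 1 H each → 4
  3 × O: no H
  2 × C: 3 H each → 6
  2 × C: 2 H each → 4
  1 × Br: no H
  1 × F: no H
  1 × N: 2 H
  1 × N: no H
  1 × O: 1 H
  1 × S: 1 H
  Total hydrogens = 18.

18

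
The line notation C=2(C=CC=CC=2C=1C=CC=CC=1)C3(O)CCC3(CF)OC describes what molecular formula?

Heavy atoms from the SMILES: 18 C, 1 F, 2 O.
Implicit hydrogens by atom environment:
  9 × C (aromatic): 1 H each → 9
  3 × C: 2 H each → 6
  3 × C (aromatic): no H
  2 × C: no H
  1 × C: 3 H
  1 × F: no H
  1 × O: 1 H
  1 × O: no H
  Total hydrogens = 19.
Molecular formula: C18H19FO2

C18H19FO2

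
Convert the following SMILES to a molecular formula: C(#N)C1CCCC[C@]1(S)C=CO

Heavy atoms from the SMILES: 9 C, 1 N, 1 O, 1 S.
Implicit hydrogens by atom environment:
  4 × C: 2 H each → 8
  3 × C: 1 H each → 3
  2 × C: no H
  1 × N: no H
  1 × O: 1 H
  1 × S: 1 H
  Total hydrogens = 13.
Molecular formula: C9H13NOS

C9H13NOS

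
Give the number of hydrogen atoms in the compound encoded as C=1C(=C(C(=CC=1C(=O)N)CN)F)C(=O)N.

10

Hydrogens are implicit in SMILES; fill each atom to its normal valence:
  4 × C (aromatic): no H
  3 × N: 2 H each → 6
  2 × C (aromatic): 1 H each → 2
  2 × C: no H
  2 × O: no H
  1 × C: 2 H
  1 × F: no H
  Total hydrogens = 10.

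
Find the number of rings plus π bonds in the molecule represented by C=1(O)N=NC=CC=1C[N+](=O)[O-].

5

Molecular formula from the SMILES: C5H5N3O3.
DoU = (2C + 2 + N − H − X)/2 = (2·5 + 2 + 3 − 5 − 0)/2 = 10/2 = 5.
(Structurally: 1 ring(s) + 4 π bond(s) = 5.)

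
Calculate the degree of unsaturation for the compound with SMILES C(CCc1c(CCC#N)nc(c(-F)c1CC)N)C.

6

Molecular formula from the SMILES: C14H20FN3.
DoU = (2C + 2 + N − H − X)/2 = (2·14 + 2 + 3 − 20 − 1)/2 = 12/2 = 6.
(Structurally: 1 ring(s) + 5 π bond(s) = 6.)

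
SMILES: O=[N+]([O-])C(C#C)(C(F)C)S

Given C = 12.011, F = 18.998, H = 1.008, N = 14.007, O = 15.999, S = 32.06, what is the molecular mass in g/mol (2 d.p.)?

Molecular formula: C5H6FNO2S.
M = 5×12.011 + 1×18.998 + 6×1.008 + 1×14.007 + 2×15.999 + 1×32.06 = 163.17 g/mol.

163.17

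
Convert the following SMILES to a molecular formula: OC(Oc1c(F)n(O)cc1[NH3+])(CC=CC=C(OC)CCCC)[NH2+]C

Heavy atoms from the SMILES: 16 C, 1 F, 3 N, 4 O.
Implicit hydrogens by atom environment:
  4 × C: 2 H each → 8
  3 × C: 3 H each → 9
  3 × C: 1 H each → 3
  3 × C (aromatic): no H
  2 × C: no H
  2 × O: 1 H each → 2
  2 × O: no H
  1 × C (aromatic): 1 H
  1 × F: no H
  1 × N (charge +1): 3 H
  1 × N (charge +1): 2 H
  1 × N (aromatic): no H
  Total hydrogens = 28.
Net charge +2.
Molecular formula: [C16H28FN3O4]2+

[C16H28FN3O4]2+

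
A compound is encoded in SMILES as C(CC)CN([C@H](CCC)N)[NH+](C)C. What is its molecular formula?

Heavy atoms from the SMILES: 10 C, 3 N.
Implicit hydrogens by atom environment:
  5 × C: 2 H each → 10
  4 × C: 3 H each → 12
  1 × C: 1 H
  1 × N: 2 H
  1 × N (charge +1): 1 H
  1 × N: no H
  Total hydrogens = 26.
Net charge +1.
Molecular formula: C10H26N3+

C10H26N3+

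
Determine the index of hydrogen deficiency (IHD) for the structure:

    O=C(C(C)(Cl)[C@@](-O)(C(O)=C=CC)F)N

3

Molecular formula from the SMILES: C8H11ClFNO3.
DoU = (2C + 2 + N − H − X)/2 = (2·8 + 2 + 1 − 11 − 2)/2 = 6/2 = 3.
(Structurally: 0 ring(s) + 3 π bond(s) = 3.)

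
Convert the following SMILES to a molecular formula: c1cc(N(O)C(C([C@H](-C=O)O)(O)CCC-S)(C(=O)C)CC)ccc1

C17H25NO5S

Heavy atoms from the SMILES: 17 C, 1 N, 5 O, 1 S.
Implicit hydrogens by atom environment:
  5 × C (aromatic): 1 H each → 5
  4 × C: 2 H each → 8
  3 × C: no H
  3 × O: 1 H each → 3
  2 × C: 3 H each → 6
  2 × C: 1 H each → 2
  2 × O: no H
  1 × C (aromatic): no H
  1 × N: no H
  1 × S: 1 H
  Total hydrogens = 25.
Molecular formula: C17H25NO5S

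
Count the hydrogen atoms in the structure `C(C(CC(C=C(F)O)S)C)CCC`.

19

Hydrogens are implicit in SMILES; fill each atom to its normal valence:
  4 × C: 2 H each → 8
  3 × C: 1 H each → 3
  2 × C: 3 H each → 6
  1 × C: no H
  1 × F: no H
  1 × O: 1 H
  1 × S: 1 H
  Total hydrogens = 19.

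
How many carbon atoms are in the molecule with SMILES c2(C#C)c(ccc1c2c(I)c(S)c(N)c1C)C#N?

The symbol for carbon appears 14 times in the SMILES. Lowercase c denotes aromatic carbon and counts toward C.

14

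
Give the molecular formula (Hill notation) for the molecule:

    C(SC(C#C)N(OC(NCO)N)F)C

C7H14FN3O2S

Heavy atoms from the SMILES: 7 C, 1 F, 3 N, 2 O, 1 S.
Implicit hydrogens by atom environment:
  3 × C: 1 H each → 3
  2 × C: 2 H each → 4
  1 × C: 3 H
  1 × C: no H
  1 × F: no H
  1 × N: 2 H
  1 × N: 1 H
  1 × N: no H
  1 × O: 1 H
  1 × O: no H
  1 × S: no H
  Total hydrogens = 14.
Molecular formula: C7H14FN3O2S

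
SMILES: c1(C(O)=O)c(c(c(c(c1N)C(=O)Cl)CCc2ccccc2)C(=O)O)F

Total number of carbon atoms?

17

The symbol for carbon appears 17 times in the SMILES. Lowercase c denotes aromatic carbon and counts toward C.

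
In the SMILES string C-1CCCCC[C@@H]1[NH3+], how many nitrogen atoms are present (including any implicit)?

1

The symbol for nitrogen appears 1 time in the SMILES.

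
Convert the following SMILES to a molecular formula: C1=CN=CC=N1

C4H4N2

Heavy atoms from the SMILES: 4 C, 2 N.
Implicit hydrogens by atom environment:
  4 × C (aromatic): 1 H each → 4
  2 × N (aromatic): no H
  Total hydrogens = 4.
Molecular formula: C4H4N2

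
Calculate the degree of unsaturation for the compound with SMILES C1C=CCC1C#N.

Molecular formula from the SMILES: C6H7N.
DoU = (2C + 2 + N − H − X)/2 = (2·6 + 2 + 1 − 7 − 0)/2 = 8/2 = 4.
(Structurally: 1 ring(s) + 3 π bond(s) = 4.)

4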